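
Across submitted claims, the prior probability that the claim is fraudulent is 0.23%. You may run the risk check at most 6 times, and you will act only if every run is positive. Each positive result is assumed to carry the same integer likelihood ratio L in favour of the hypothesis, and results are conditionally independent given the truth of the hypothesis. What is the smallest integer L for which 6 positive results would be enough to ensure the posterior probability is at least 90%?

Prior odds = 0.0023/0.9977 = 23/9977.
Target odds = 0.9/0.1 = 9.
Need L⁶ ≥ 9 ÷ (23/9977) = 89793/23.
3⁶ = 729 < 89793/23 ≤ 4096 = 4⁶, so L = 4.

4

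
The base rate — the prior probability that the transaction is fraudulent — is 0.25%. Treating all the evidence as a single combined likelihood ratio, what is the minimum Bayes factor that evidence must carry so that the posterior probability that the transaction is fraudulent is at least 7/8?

Prior odds = 0.0025/0.9975 = 1/399.
Target odds = 0.875/0.125 = 7.
Required Bayes factor = 7 ÷ (1/399) = 2793.

2793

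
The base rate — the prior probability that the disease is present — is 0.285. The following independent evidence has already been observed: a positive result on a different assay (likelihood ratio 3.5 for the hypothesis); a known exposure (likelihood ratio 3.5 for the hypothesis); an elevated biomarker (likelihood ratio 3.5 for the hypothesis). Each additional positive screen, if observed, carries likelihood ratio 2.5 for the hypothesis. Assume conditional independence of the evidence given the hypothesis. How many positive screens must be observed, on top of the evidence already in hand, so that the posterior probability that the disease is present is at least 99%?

2

Prior odds = 0.285/0.715 = 57/143.
Combined Bayes factor of the evidence already in hand = 3.5 × 3.5 × 3.5 = 42.875.
Odds after that evidence = (57/143) × 42.875 = 19551/1144.
Target odds = 0.99/0.01 = 99.
Need 2.5ⁿ ≥ 99 ÷ (19551/1144) = 37752/6517.
2.5¹ = 2.5 falls short of 37752/6517 but 2.5² = 6.25 reaches it, so n = 2.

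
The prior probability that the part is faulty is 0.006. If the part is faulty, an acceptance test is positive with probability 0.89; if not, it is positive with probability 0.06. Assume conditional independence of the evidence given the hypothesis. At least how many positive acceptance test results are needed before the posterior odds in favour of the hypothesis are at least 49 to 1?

Prior odds = 0.006/0.994 = 3/497.
Likelihood ratio of a positive = 0.89/0.06 = 89/6.
Target odds = 49.
Require (89/6)ⁿ ≥ 49 ÷ (3/497) = 24353/3.
(89/6)³ = 704969/216 falls short of 24353/3 but (89/6)⁴ = 62742241/1296 reaches it, so n = 4.

4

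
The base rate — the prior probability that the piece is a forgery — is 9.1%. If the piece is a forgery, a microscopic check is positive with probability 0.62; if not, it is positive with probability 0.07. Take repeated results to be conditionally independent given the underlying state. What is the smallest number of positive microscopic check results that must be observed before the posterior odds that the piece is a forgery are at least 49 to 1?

Prior odds = 0.091/0.909 = 91/909.
Likelihood ratio of a positive = 0.62/0.07 = 62/7.
Target odds = 49.
Need (91/909) × (62/7)ⁿ ≥ 49, i.e. (62/7)ⁿ ≥ 6363/13.
(62/7)² = 3844/49 falls short of 6363/13 but (62/7)³ = 238328/343 reaches it, so n = 3.

3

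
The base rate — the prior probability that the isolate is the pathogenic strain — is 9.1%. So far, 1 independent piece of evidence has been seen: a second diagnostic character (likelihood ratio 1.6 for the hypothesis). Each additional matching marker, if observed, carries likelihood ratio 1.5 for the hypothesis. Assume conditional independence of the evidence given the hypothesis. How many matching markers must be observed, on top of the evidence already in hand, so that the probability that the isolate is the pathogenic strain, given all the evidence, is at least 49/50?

15

Prior odds = 0.091/0.909 = 91/909.
Bayes factor of the evidence already in hand = 1.6.
Odds after that evidence = (91/909) × 1.6 = 728/4545.
Target odds = 0.98/0.02 = 49.
Need 1.5ⁿ ≥ 49 ÷ (728/4545) = 31815/104.
1.5¹⁴ = 4782969/16384 falls short of 31815/104 but 1.5¹⁵ = 14348907/32768 reaches it, so n = 15.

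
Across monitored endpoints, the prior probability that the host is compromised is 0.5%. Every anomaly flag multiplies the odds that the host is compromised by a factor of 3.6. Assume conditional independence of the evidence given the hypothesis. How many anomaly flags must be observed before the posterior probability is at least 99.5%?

Prior odds = 0.005/0.995 = 1/199.
Likelihood ratio per anomaly flag = 3.6.
Target posterior odds = 0.995/0.005 = 199.
Need (1/199) × 3.6ⁿ ≥ 199, i.e. 3.6ⁿ ≥ 39601.
3.6⁸ ≈28211.1 falls short of 39601 but 3.6⁹ ≈101560 reaches it, so n = 9.

9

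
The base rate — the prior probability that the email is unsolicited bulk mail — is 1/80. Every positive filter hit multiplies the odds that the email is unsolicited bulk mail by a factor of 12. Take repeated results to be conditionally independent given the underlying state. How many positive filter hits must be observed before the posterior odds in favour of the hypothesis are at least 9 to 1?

3

Prior odds: 0.0125 ÷ 0.9875 = 1/79.
Likelihood ratio per positive filter hit = 12.
Target odds = 9.
Require 12ⁿ ≥ 9 ÷ (1/79) = 711.
12² = 144 falls short of 711 but 12³ = 1728 reaches it, so n = 3.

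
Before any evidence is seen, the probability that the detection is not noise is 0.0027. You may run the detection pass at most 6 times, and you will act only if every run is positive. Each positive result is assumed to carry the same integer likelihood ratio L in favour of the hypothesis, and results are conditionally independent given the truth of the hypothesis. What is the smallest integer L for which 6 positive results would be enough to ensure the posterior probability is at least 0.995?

7

Prior odds = 0.0027/0.9973 = 27/9973.
Target odds = 0.995/0.005 = 199.
Need L⁶ ≥ 199 ÷ (27/9973) = 1984627/27.
6⁶ = 46656 < 1984627/27 ≤ 117649 = 7⁶, so L = 7.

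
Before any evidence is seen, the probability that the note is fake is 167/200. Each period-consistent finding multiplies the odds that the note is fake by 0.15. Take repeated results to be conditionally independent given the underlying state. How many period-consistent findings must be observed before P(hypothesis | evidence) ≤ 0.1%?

Prior odds = 0.835/0.165 = 167/33.
Likelihood ratio per period-consistent finding = 0.15.
Target odds: 0.001 ÷ 0.999 = 1/999.
Require 0.15ⁿ ≤ 1/999 ÷ (167/33) = 11/55611.
0.15⁴ = 81/160000 is still above 11/55611 but 0.15⁵ = 243/3200000 is at or below it, so n = 5.

5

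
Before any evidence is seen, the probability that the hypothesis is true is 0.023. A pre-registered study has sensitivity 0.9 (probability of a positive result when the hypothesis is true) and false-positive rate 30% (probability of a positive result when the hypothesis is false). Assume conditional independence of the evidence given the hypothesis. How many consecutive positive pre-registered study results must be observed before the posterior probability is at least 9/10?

Prior odds: 0.023 ÷ 0.977 = 23/977.
Likelihood ratio of a positive result = 0.9/0.3 = 3.
Target posterior odds = 0.9/0.1 = 9.
Require 3ⁿ ≥ 9 ÷ (23/977) = 8793/23.
3⁵ = 243 falls short of 8793/23 but 3⁶ = 729 reaches it, so n = 6.

6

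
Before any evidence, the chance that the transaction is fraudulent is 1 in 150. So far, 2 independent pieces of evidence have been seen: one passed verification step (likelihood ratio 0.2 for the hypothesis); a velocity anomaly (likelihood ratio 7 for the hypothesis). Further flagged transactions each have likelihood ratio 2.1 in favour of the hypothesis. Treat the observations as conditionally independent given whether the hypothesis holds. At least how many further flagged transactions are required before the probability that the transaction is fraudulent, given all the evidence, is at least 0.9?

Prior odds = (1/150)/(149/150) = 1/149.
Combined Bayes factor of the evidence already in hand = 0.2 × 7 = 1.4.
Odds after that evidence = (1/149) × 1.4 = 7/745.
Target odds = 0.9/0.1 = 9.
Need 2.1ⁿ ≥ 9 ÷ (7/745) = 6705/7.
2.1⁹ ≈794.28 falls short of 6705/7 but 2.1¹⁰ ≈1667.99 reaches it, so n = 10.

10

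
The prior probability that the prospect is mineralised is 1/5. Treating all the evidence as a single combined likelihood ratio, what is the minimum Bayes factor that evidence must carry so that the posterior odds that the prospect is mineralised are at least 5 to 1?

20

Prior odds = 0.2/0.8 = 0.25.
Target odds = 5.
Required Bayes factor = 5 ÷ 0.25 = 20.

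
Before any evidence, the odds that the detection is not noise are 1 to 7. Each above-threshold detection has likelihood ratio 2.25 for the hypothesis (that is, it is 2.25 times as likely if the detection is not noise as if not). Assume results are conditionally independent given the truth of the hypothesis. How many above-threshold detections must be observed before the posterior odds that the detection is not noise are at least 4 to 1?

Prior odds = 1/7.
Likelihood ratio per above-threshold detection = 2.25.
Target odds = 4.
Require 2.25ⁿ ≥ 4 ÷ (1/7) = 28.
2.25⁴ = 25.62890625 falls short of 28 but 2.25⁵ = 59049/1024 reaches it, so n = 5.

5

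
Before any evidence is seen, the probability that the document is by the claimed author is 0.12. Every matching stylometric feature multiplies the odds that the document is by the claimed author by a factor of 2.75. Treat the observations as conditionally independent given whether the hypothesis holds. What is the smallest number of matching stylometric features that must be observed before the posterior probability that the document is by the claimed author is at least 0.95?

5

Prior odds = 0.12/0.88 = 3/22.
Likelihood ratio per matching stylometric feature = 2.75.
Target posterior odds = 0.95/0.05 = 19.
Require 2.75ⁿ ≥ 19 ÷ (3/22) = 418/3.
2.75⁴ = 57.19140625 falls short of 418/3 but 2.75⁵ = 161051/1024 reaches it, so n = 5.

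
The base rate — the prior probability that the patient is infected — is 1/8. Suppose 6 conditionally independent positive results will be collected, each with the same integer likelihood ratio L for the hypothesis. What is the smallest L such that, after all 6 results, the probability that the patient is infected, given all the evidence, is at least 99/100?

Prior odds = 0.125/0.875 = 1/7.
Target odds = 0.99/0.01 = 99.
Need L⁶ ≥ 99 ÷ (1/7) = 693.
2⁶ = 64 < 693 ≤ 729 = 3⁶, so L = 3.

3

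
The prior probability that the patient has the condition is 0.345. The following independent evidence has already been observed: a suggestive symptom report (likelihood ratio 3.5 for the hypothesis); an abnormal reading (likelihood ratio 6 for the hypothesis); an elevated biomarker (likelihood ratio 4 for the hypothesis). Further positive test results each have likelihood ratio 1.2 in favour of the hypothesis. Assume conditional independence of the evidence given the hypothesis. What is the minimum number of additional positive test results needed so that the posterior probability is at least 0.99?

5

Prior odds = 0.345/0.655 = 69/131.
Combined Bayes factor of the evidence already in hand = 3.5 × 6 × 4 = 84.
Odds after that evidence = (69/131) × 84 = 5796/131.
Target odds = 0.99/0.01 = 99.
Need 1.2ⁿ ≥ 99 ÷ (5796/131) = 1441/644.
1.2⁴ = 2.0736 falls short of 1441/644 but 1.2⁵ = 2.48832 reaches it, so n = 5.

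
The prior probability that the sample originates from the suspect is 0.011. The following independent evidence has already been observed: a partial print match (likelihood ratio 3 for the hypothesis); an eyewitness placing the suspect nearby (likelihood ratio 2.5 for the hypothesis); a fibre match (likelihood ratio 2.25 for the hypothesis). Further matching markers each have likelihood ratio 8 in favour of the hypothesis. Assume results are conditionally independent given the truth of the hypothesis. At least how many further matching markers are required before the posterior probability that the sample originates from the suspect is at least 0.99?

Prior odds = 0.011/0.989 = 11/989.
Combined Bayes factor of the evidence already in hand = 3 × 2.5 × 2.25 = 16.875.
Odds after that evidence = (11/989) × 16.875 = 1485/7912.
Target odds = 0.99/0.01 = 99.
Need 8ⁿ ≥ 99 ÷ (1485/7912) = 7912/15.
8³ = 512 falls short of 7912/15 but 8⁴ = 4096 reaches it, so n = 4.

4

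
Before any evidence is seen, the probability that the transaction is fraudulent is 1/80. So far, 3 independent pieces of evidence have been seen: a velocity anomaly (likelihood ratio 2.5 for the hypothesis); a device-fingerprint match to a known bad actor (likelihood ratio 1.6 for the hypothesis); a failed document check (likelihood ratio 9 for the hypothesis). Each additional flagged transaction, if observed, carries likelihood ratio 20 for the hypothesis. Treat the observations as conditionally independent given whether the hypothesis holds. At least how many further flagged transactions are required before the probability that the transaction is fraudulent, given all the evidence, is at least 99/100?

Prior odds = 0.0125/0.9875 = 1/79.
Combined Bayes factor of the evidence already in hand = 2.5 × 1.6 × 9 = 36.
Odds after that evidence = (1/79) × 36 = 36/79.
Target odds = 0.99/0.01 = 99.
Need 20ⁿ ≥ 99 ÷ (36/79) = 217.25.
20¹ = 20 falls short of 217.25 but 20² = 400 reaches it, so n = 2.

2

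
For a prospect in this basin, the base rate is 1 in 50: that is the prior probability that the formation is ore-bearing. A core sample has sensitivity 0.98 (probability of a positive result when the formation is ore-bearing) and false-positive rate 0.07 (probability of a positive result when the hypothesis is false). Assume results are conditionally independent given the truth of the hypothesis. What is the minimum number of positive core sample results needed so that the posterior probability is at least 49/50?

3

Prior odds: 0.02 ÷ 0.98 = 1/49.
Likelihood ratio of a positive result = 0.98/0.07 = 14.
Target posterior odds = 0.98/0.02 = 49.
Need (1/49) × 14ⁿ ≥ 49, i.e. 14ⁿ ≥ 2401.
14² = 196 falls short of 2401 but 14³ = 2744 reaches it, so n = 3.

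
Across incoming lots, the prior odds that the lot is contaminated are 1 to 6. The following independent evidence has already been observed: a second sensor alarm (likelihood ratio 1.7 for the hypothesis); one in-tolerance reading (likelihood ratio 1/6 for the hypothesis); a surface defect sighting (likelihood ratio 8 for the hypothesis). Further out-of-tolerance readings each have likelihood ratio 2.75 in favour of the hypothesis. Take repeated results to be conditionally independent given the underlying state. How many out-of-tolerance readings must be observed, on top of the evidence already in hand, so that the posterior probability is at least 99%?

Prior odds = 1/6.
Combined Bayes factor of the evidence already in hand = 1.7 × (1/6) × 8 = 34/15.
Odds after that evidence = (1/6) × 34/15 = 17/45.
Target odds = 0.99/0.01 = 99.
Need 2.75ⁿ ≥ 99 ÷ (17/45) = 4455/17.
2.75⁵ = 161051/1024 falls short of 4455/17 but 2.75⁶ = 1771561/4096 reaches it, so n = 6.

6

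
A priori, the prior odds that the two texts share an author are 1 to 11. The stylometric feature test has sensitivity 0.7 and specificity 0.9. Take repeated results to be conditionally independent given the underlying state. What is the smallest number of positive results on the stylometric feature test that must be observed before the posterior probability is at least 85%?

3

Prior odds = 1/11.
False-positive rate = 1 − 0.9 = 0.1; likelihood ratio of a positive = 0.7/0.1 = 7.
Target posterior odds = 0.85/0.15 = 17/3.
Require 7ⁿ ≥ 17/3 ÷ (1/11) = 187/3.
7² = 49 falls short of 187/3 but 7³ = 343 reaches it, so n = 3.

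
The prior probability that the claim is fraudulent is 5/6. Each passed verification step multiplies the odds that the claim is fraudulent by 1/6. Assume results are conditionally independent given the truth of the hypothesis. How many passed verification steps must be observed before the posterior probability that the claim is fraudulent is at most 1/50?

Prior odds: (5/6) ÷ (1/6) = 5.
Likelihood ratio per passed verification step = 1/6.
Target posterior odds = 0.02/0.98 = 1/49.
Need 5 × (1/6)ⁿ ≤ 1/49, i.e. (1/6)ⁿ ≤ 1/245.
(1/6)³ = 1/216 is still above 1/245 but (1/6)⁴ = 1/1296 is at or below it, so n = 4.

4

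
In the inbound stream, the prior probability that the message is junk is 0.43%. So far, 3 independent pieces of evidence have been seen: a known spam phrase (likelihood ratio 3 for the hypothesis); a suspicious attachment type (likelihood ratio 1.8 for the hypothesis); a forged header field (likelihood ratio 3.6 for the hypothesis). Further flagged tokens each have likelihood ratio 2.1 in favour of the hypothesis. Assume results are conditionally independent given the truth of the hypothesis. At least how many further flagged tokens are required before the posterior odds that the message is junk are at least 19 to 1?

Prior odds = 0.0043/0.9957 = 43/9957.
Combined Bayes factor of the evidence already in hand = 3 × 1.8 × 3.6 = 19.44.
Odds after that evidence = (43/9957) × 19.44 = 6966/82975.
Target odds = 19.
Need 2.1ⁿ ≥ 19 ÷ (6966/82975) = 1576525/6966.
2.1⁷ ≈180.109 falls short of 1576525/6966 but 2.1⁸ ≈378.229 reaches it, so n = 8.

8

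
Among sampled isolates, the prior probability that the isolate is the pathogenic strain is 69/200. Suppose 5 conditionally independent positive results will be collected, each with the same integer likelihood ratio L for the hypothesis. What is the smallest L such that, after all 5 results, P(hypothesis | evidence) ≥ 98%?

Prior odds = 0.345/0.655 = 69/131.
Target odds = 0.98/0.02 = 49.
Need L⁵ ≥ 49 ÷ (69/131) = 6419/69.
2⁵ = 32 < 6419/69 ≤ 243 = 3⁵, so L = 3.

3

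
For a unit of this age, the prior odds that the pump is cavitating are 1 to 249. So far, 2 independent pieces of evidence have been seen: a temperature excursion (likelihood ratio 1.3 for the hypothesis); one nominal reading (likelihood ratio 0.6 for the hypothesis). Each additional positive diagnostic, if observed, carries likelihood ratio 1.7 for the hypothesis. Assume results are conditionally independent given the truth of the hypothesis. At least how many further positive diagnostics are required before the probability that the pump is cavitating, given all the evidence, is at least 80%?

14

Prior odds = 1/249.
Combined Bayes factor of the evidence already in hand = 1.3 × 0.6 = 0.78.
Odds after that evidence = (1/249) × 0.78 = 13/4150.
Target odds = 0.8/0.2 = 4.
Need 1.7ⁿ ≥ 4 ÷ (13/4150) = 16600/13.
1.7¹³ ≈990.458 falls short of 16600/13 but 1.7¹⁴ ≈1683.78 reaches it, so n = 14.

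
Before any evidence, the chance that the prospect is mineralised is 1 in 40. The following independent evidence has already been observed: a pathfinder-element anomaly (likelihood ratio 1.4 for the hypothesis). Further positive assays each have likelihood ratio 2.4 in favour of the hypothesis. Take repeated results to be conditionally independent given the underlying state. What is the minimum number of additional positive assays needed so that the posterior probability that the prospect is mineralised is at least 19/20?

8

Prior odds = 0.025/0.975 = 1/39.
Bayes factor of the evidence already in hand = 1.4.
Odds after that evidence = (1/39) × 1.4 = 7/195.
Target odds = 0.95/0.05 = 19.
Need 2.4ⁿ ≥ 19 ÷ (7/195) = 3705/7.
2.4⁷ = 35831808/78125 falls short of 3705/7 but 2.4⁸ = 429981696/390625 reaches it, so n = 8.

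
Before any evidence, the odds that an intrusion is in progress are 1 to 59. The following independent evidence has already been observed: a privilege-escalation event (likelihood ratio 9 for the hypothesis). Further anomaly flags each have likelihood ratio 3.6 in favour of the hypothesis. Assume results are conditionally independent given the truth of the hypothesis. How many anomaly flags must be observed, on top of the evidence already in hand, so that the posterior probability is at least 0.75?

3

Prior odds = 1/59.
Bayes factor of the evidence already in hand = 9.
Odds after that evidence = (1/59) × 9 = 9/59.
Target odds = 0.75/0.25 = 3.
Need 3.6ⁿ ≥ 3 ÷ (9/59) = 59/3.
3.6² = 12.96 falls short of 59/3 but 3.6³ = 46.656 reaches it, so n = 3.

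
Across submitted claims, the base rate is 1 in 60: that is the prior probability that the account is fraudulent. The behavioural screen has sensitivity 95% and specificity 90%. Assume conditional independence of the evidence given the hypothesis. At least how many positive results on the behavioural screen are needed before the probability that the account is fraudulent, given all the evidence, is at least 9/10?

3

Prior odds = (1/60)/(59/60) = 1/59.
False-positive rate = 1 − 0.9 = 0.1; likelihood ratio of a positive = 0.95/0.1 = 9.5.
Target posterior odds = 0.9/0.1 = 9.
Require 9.5ⁿ ≥ 9 ÷ (1/59) = 531.
9.5² = 90.25 falls short of 531 but 9.5³ = 857.375 reaches it, so n = 3.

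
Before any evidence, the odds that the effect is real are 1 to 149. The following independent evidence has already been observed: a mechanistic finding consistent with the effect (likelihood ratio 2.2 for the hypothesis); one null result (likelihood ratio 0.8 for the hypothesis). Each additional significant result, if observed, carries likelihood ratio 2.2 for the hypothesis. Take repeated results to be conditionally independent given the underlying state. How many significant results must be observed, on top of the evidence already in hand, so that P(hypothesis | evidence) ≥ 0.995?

13

Prior odds = 1/149.
Combined Bayes factor of the evidence already in hand = 2.2 × 0.8 = 1.76.
Odds after that evidence = (1/149) × 1.76 = 44/3725.
Target odds = 0.995/0.005 = 199.
Need 2.2ⁿ ≥ 199 ÷ (44/3725) = 741275/44.
2.2¹² ≈12855 falls short of 741275/44 but 2.2¹³ ≈28281 reaches it, so n = 13.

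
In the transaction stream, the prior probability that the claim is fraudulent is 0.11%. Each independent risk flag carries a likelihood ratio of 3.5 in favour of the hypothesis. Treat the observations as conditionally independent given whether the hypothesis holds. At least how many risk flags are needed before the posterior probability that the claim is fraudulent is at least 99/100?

Prior odds: 0.0011 ÷ 0.9989 = 11/9989.
Likelihood ratio per risk flag = 3.5.
Target odds: 0.99 ÷ 0.01 = 99.
Require 3.5ⁿ ≥ 99 ÷ (11/9989) = 89901.
3.5⁹ = 40353607/512 falls short of 89901 but 3.5¹⁰ = 282475249/1024 reaches it, so n = 10.

10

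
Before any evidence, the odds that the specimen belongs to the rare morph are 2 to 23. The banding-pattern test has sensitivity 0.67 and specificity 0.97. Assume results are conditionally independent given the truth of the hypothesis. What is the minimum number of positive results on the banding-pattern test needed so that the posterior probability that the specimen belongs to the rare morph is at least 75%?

2

Prior odds = 2/23.
False-positive rate = 1 − 0.97 = 0.03; likelihood ratio of a positive = 0.67/0.03 = 67/3.
Target odds: 0.75 ÷ 0.25 = 3.
Require (67/3)ⁿ ≥ 3 ÷ (2/23) = 34.5.
(67/3)¹ = 67/3 falls short of 34.5 but (67/3)² = 4489/9 reaches it, so n = 2.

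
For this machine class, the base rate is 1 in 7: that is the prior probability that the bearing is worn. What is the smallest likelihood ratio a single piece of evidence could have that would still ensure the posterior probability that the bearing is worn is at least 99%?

594

Prior odds = (1/7)/(6/7) = 1/6.
Target odds = 0.99/0.01 = 99.
Required Bayes factor = 99 ÷ (1/6) = 594.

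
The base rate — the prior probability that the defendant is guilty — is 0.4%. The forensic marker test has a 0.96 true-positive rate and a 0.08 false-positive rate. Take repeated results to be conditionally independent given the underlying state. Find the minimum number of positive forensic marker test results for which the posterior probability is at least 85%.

3

Prior odds: 0.004 ÷ 0.996 = 1/249.
Likelihood ratio of a positive result = 0.96/0.08 = 12.
Target odds: 0.85 ÷ 0.15 = 17/3.
Require 12ⁿ ≥ 17/3 ÷ (1/249) = 1411.
12² = 144 falls short of 1411 but 12³ = 1728 reaches it, so n = 3.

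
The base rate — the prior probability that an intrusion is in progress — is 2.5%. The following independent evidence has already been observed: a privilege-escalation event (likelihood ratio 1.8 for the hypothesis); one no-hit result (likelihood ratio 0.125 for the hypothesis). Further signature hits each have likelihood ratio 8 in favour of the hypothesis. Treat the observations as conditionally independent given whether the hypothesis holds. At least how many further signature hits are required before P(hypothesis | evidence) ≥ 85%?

4

Prior odds = 0.025/0.975 = 1/39.
Combined Bayes factor of the evidence already in hand = 1.8 × 0.125 = 0.225.
Odds after that evidence = (1/39) × 0.225 = 3/520.
Target odds = 0.85/0.15 = 17/3.
Need 8ⁿ ≥ 17/3 ÷ (3/520) = 8840/9.
8³ = 512 falls short of 8840/9 but 8⁴ = 4096 reaches it, so n = 4.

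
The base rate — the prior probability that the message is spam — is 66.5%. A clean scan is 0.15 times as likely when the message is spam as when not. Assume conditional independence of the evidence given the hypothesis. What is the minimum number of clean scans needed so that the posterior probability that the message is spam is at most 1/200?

Prior odds: 0.665 ÷ 0.335 = 133/67.
Likelihood ratio per clean scan = 0.15.
Target odds: 0.005 ÷ 0.995 = 1/199.
Require 0.15ⁿ ≤ 1/199 ÷ (133/67) = 67/26467.
0.15³ = 0.003375 is still above 67/26467 but 0.15⁴ = 81/160000 is at or below it, so n = 4.

4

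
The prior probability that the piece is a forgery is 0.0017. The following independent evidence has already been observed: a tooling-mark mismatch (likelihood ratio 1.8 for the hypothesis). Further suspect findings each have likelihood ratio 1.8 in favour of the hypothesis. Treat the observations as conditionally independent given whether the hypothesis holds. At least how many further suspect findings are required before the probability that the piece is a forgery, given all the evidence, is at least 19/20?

Prior odds = 0.0017/0.9983 = 17/9983.
Bayes factor of the evidence already in hand = 1.8.
Odds after that evidence = (17/9983) × 1.8 = 153/49915.
Target odds = 0.95/0.05 = 19.
Need 1.8ⁿ ≥ 19 ÷ (153/49915) = 948385/153.
1.8¹⁴ ≈3748.13 falls short of 948385/153 but 1.8¹⁵ ≈6746.64 reaches it, so n = 15.

15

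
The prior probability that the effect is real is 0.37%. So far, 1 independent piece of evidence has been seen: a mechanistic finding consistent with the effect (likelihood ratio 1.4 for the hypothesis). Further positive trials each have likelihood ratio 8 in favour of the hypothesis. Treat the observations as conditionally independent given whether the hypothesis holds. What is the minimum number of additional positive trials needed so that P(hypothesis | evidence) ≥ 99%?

5

Prior odds = 0.0037/0.9963 = 37/9963.
Bayes factor of the evidence already in hand = 1.4.
Odds after that evidence = (37/9963) × 1.4 = 259/49815.
Target odds = 0.99/0.01 = 99.
Need 8ⁿ ≥ 99 ÷ (259/49815) = 4931685/259.
8⁴ = 4096 falls short of 4931685/259 but 8⁵ = 32768 reaches it, so n = 5.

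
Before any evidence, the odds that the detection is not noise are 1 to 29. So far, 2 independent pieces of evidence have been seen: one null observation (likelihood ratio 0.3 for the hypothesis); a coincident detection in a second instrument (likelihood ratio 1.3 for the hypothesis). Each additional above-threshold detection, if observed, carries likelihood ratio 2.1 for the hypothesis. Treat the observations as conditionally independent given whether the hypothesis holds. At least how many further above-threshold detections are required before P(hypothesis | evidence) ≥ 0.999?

Prior odds = 1/29.
Combined Bayes factor of the evidence already in hand = 0.3 × 1.3 = 0.39.
Odds after that evidence = (1/29) × 0.39 = 39/2900.
Target odds = 0.999/0.001 = 999.
Need 2.1ⁿ ≥ 999 ÷ (39/2900) = 965700/13.
2.1¹⁵ ≈68122.3 falls short of 965700/13 but 2.1¹⁶ ≈143057 reaches it, so n = 16.

16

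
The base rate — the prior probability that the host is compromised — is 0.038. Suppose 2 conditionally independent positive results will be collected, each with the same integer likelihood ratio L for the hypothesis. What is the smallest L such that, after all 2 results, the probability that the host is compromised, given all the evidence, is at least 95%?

Prior odds = 0.038/0.962 = 19/481.
Target odds = 0.95/0.05 = 19.
Need L² ≥ 19 ÷ (19/481) = 481.
21² = 441 < 481 ≤ 484 = 22², so L = 22.

22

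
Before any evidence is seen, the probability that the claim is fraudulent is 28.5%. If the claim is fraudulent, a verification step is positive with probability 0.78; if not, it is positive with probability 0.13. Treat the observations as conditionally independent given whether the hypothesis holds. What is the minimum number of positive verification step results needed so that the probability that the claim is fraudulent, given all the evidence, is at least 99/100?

Prior odds: 0.285 ÷ 0.715 = 57/143.
Likelihood ratio of a positive = 0.78/0.13 = 6.
Target odds: 0.99 ÷ 0.01 = 99.
Need (57/143) × 6ⁿ ≥ 99, i.e. 6ⁿ ≥ 4719/19.
6³ = 216 falls short of 4719/19 but 6⁴ = 1296 reaches it, so n = 4.

4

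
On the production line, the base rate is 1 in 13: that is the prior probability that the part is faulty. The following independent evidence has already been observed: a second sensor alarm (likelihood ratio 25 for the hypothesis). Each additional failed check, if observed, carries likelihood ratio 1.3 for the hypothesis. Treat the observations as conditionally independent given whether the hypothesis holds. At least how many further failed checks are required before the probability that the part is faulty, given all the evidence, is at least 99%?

Prior odds = (1/13)/(12/13) = 1/12.
Bayes factor of the evidence already in hand = 25.
Odds after that evidence = (1/12) × 25 = 25/12.
Target odds = 0.99/0.01 = 99.
Need 1.3ⁿ ≥ 99 ÷ (25/12) = 47.52.
1.3¹⁴ ≈39.3738 falls short of 47.52 but 1.3¹⁵ ≈51.1859 reaches it, so n = 15.

15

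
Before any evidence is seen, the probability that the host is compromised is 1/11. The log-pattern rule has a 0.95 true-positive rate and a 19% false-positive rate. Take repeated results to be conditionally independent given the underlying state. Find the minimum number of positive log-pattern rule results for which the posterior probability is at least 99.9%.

Prior odds: (1/11) ÷ (10/11) = 0.1.
Likelihood ratio of a positive result = 0.95/0.19 = 5.
Target posterior odds = 0.999/0.001 = 999.
Need 0.1 × 5ⁿ ≥ 999, i.e. 5ⁿ ≥ 9990.
5⁵ = 3125 falls short of 9990 but 5⁶ = 15625 reaches it, so n = 6.

6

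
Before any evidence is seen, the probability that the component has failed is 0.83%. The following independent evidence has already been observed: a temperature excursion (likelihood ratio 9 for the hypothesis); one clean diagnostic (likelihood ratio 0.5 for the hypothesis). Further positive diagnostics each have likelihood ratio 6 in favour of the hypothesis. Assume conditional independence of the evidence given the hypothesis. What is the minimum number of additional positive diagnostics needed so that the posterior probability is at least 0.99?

Prior odds = 0.0083/0.9917 = 83/9917.
Combined Bayes factor of the evidence already in hand = 9 × 0.5 = 4.5.
Odds after that evidence = (83/9917) × 4.5 = 747/19834.
Target odds = 0.99/0.01 = 99.
Need 6ⁿ ≥ 99 ÷ (747/19834) = 218174/83.
6⁴ = 1296 falls short of 218174/83 but 6⁵ = 7776 reaches it, so n = 5.

5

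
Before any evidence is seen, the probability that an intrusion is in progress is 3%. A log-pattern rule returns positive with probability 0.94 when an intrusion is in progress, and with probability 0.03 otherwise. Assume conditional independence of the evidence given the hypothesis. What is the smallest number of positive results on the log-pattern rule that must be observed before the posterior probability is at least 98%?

3

Prior odds = 0.03/0.97 = 3/97.
Likelihood ratio of a positive result = 0.94/0.03 = 94/3.
Target posterior odds = 0.98/0.02 = 49.
Need (3/97) × (94/3)ⁿ ≥ 49, i.e. (94/3)ⁿ ≥ 4753/3.
(94/3)² = 8836/9 falls short of 4753/3 but (94/3)³ = 830584/27 reaches it, so n = 3.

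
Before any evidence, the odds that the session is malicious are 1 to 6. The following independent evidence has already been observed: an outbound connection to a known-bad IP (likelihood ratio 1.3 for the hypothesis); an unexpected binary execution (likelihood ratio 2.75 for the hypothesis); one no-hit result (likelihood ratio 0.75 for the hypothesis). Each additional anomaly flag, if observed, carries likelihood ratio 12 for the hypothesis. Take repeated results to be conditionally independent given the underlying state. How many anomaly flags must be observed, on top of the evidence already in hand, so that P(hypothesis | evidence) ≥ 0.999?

4

Prior odds = 1/6.
Combined Bayes factor of the evidence already in hand = 1.3 × 2.75 × 0.75 = 2.68125.
Odds after that evidence = (1/6) × 2.68125 = 0.446875.
Target odds = 0.999/0.001 = 999.
Need 12ⁿ ≥ 999 ÷ 0.446875 = 319680/143.
12³ = 1728 falls short of 319680/143 but 12⁴ = 20736 reaches it, so n = 4.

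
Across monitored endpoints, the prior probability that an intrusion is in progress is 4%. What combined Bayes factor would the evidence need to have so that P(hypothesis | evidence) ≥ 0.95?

Prior odds = 0.04/0.96 = 1/24.
Target odds = 0.95/0.05 = 19.
Required Bayes factor = 19 ÷ (1/24) = 456.

456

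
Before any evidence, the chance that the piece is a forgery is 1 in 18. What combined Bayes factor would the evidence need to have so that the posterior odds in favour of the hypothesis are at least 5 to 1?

85

Prior odds = (1/18)/(17/18) = 1/17.
Target odds = 5.
Required Bayes factor = 5 ÷ (1/17) = 85.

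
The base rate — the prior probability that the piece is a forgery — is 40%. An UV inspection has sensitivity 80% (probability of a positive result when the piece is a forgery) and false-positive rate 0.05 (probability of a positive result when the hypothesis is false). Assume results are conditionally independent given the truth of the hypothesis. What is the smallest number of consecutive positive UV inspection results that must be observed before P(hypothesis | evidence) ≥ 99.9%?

Prior odds = 0.4/0.6 = 2/3.
Likelihood ratio of a positive result = 0.8/0.05 = 16.
Target odds: 0.999 ÷ 0.001 = 999.
Require 16ⁿ ≥ 999 ÷ (2/3) = 1498.5.
16² = 256 falls short of 1498.5 but 16³ = 4096 reaches it, so n = 3.

3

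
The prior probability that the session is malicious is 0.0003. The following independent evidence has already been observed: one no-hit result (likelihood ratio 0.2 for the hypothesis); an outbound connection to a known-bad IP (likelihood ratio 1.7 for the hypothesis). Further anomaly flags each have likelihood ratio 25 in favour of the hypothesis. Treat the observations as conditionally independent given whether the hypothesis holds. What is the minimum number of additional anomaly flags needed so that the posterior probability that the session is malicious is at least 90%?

4

Prior odds = 0.0003/0.9997 = 3/9997.
Combined Bayes factor of the evidence already in hand = 0.2 × 1.7 = 0.34.
Odds after that evidence = (3/9997) × 0.34 = 51/499850.
Target odds = 0.9/0.1 = 9.
Need 25ⁿ ≥ 9 ÷ (51/499850) = 1499550/17.
25³ = 15625 falls short of 1499550/17 but 25⁴ = 390625 reaches it, so n = 4.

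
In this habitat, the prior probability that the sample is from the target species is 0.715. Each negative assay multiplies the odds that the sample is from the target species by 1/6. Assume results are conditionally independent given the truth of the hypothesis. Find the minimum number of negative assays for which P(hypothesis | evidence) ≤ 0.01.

4

Prior odds: 0.715 ÷ 0.285 = 143/57.
Likelihood ratio per negative assay = 1/6.
Target odds: 0.01 ÷ 0.99 = 1/99.
Need (143/57) × (1/6)ⁿ ≤ 1/99, i.e. (1/6)ⁿ ≤ 19/4719.
(1/6)³ = 1/216 is still above 19/4719 but (1/6)⁴ = 1/1296 is at or below it, so n = 4.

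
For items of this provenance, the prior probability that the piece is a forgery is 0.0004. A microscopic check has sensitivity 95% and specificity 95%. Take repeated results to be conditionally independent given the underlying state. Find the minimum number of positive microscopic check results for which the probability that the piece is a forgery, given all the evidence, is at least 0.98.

Prior odds: 0.0004 ÷ 0.9996 = 1/2499.
False-positive rate = 1 − 0.95 = 0.05; likelihood ratio of a positive = 0.95/0.05 = 19.
Target posterior odds = 0.98/0.02 = 49.
Require 19ⁿ ≥ 49 ÷ (1/2499) = 122451.
19³ = 6859 falls short of 122451 but 19⁴ = 130321 reaches it, so n = 4.

4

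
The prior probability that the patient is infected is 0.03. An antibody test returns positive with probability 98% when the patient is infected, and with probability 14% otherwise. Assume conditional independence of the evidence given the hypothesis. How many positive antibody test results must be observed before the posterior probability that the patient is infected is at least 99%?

5

Prior odds: 0.03 ÷ 0.97 = 3/97.
Likelihood ratio of a positive result = 0.98/0.14 = 7.
Target posterior odds = 0.99/0.01 = 99.
Need (3/97) × 7ⁿ ≥ 99, i.e. 7ⁿ ≥ 3201.
7⁴ = 2401 falls short of 3201 but 7⁵ = 16807 reaches it, so n = 5.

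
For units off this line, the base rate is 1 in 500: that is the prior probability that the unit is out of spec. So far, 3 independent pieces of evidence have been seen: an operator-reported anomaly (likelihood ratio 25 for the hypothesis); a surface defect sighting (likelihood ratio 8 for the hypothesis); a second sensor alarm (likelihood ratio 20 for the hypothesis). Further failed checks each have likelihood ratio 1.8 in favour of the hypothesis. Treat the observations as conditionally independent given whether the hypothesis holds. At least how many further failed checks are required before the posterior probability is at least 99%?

Prior odds = 0.002/0.998 = 1/499.
Combined Bayes factor of the evidence already in hand = 25 × 8 × 20 = 4000.
Odds after that evidence = (1/499) × 4000 = 4000/499.
Target odds = 0.99/0.01 = 99.
Need 1.8ⁿ ≥ 99 ÷ (4000/499) = 12.35025.
1.8⁴ = 10.4976 falls short of 12.35025 but 1.8⁵ = 18.89568 reaches it, so n = 5.

5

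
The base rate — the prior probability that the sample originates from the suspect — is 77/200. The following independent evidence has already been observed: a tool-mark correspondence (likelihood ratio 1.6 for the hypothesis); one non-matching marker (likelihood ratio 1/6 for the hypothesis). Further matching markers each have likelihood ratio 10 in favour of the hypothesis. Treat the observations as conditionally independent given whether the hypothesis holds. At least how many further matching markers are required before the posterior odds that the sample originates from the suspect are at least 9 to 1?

Prior odds = 0.385/0.615 = 77/123.
Combined Bayes factor of the evidence already in hand = 1.6 × (1/6) = 4/15.
Odds after that evidence = (77/123) × 4/15 = 308/1845.
Target odds = 9.
Need 10ⁿ ≥ 9 ÷ (308/1845) = 16605/308.
10¹ = 10 falls short of 16605/308 but 10² = 100 reaches it, so n = 2.

2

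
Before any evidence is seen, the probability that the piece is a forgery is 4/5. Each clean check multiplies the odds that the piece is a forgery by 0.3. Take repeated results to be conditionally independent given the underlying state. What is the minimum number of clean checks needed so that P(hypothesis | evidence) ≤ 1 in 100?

Prior odds = 0.8/0.2 = 4.
Likelihood ratio per clean check = 0.3.
Target odds: 0.01 ÷ 0.99 = 1/99.
Need 4 × 0.3ⁿ ≤ 1/99, i.e. 0.3ⁿ ≤ 1/396.
0.3⁴ = 0.0081 is still above 1/396 but 0.3⁵ = 243/100000 is at or below it, so n = 5.

5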